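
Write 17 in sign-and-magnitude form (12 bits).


Sign bit: 0 (positive)
Magnitude: 17 = 00000010001
= 000000010001


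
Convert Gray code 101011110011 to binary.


Gray code: 101011110011
MSB stays the same: 1
Each subsequent bit = prev_binary XOR current_gray:
  B[1] = 1 XOR 0 = 1
  B[2] = 1 XOR 1 = 0
  B[3] = 0 XOR 0 = 0
  B[4] = 0 XOR 1 = 1
  B[5] = 1 XOR 1 = 0
  B[6] = 0 XOR 1 = 1
  B[7] = 1 XOR 1 = 0
  B[8] = 0 XOR 0 = 0
  B[9] = 0 XOR 0 = 0
  B[10] = 0 XOR 1 = 1
  B[11] = 1 XOR 1 = 0
= 110010100010 (3234 decimal)


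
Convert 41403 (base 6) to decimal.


Positional values (base 6):
  3 × 6^0 = 3 × 1 = 3
  0 × 6^1 = 0 × 6 = 0
  4 × 6^2 = 4 × 36 = 144
  1 × 6^3 = 1 × 216 = 216
  4 × 6^4 = 4 × 1296 = 5184
Sum = 3 + 0 + 144 + 216 + 5184
= 5547


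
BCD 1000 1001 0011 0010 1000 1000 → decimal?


Each 4-bit group → digit:
  1000 → 8
  1001 → 9
  0011 → 3
  0010 → 2
  1000 → 8
  1000 → 8
= 893288


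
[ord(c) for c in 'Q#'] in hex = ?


String: 'Q#'  (2 characters)
Per-character ASCII lookup:
  'Q': uppercase starts at 65: 'Q' = 65 + 16 = 81 → 0x51
  '#': special character: '#' = 35 → 0x23
= 0x51 0x23


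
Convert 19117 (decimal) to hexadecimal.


Divide by 16 repeatedly:
19117 ÷ 16 = 1194 remainder 13 (D)
1194 ÷ 16 = 74 remainder 10 (A)
74 ÷ 16 = 4 remainder 10 (A)
4 ÷ 16 = 0 remainder 4 (4)
Reading remainders bottom-up:
= 0x4AAD


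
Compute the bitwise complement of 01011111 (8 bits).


Original: 01011111
Invert all bits:
  bit 0: 0 → 1
  bit 1: 1 → 0
  bit 2: 0 → 1
  bit 3: 1 → 0
  bit 4: 1 → 0
  bit 5: 1 → 0
  bit 6: 1 → 0
  bit 7: 1 → 0
= 10100000


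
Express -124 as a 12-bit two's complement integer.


Original: 000001111100
Step 1 - Invert all bits: 111110000011
Step 2 - Add 1: 111110000011 + 1
= 111110000100 (represents -124)


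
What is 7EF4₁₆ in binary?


Each hex digit → 4 binary bits:
  7 = 0111
  E = 1110
  F = 1111
  4 = 0100
Concatenate: 0111 1110 1111 0100
= 0111111011110100


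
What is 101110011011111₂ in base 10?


Positional values:
Bit 0: 1 × 2^0 = 1
Bit 1: 1 × 2^1 = 2
Bit 2: 1 × 2^2 = 4
Bit 3: 1 × 2^3 = 8
Bit 4: 1 × 2^4 = 16
Bit 6: 1 × 2^6 = 64
Bit 7: 1 × 2^7 = 128
Bit 10: 1 × 2^10 = 1024
Bit 11: 1 × 2^11 = 2048
Bit 12: 1 × 2^12 = 4096
Bit 14: 1 × 2^14 = 16384
Sum = 1 + 2 + 4 + 8 + 16 + 64 + 128 + 1024 + 2048 + 4096 + 16384
= 23775


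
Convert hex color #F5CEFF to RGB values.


Hex: #F5CEFF
R = F5₁₆ = 245
G = CE₁₆ = 206
B = FF₁₆ = 255
= RGB(245, 206, 255)


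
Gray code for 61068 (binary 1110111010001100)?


Binary: 1110111010001100
Gray code: G = B XOR (B >> 1)
B >> 1 = 0111011101000110
1110111010001100 XOR 0111011101000110:
  1 XOR 0 = 1
  1 XOR 1 = 0
  1 XOR 1 = 0
  0 XOR 1 = 1
  1 XOR 0 = 1
  1 XOR 1 = 0
  1 XOR 1 = 0
  0 XOR 1 = 1
  1 XOR 0 = 1
  0 XOR 1 = 1
  0 XOR 0 = 0
  0 XOR 0 = 0
  1 XOR 0 = 1
  1 XOR 1 = 0
  0 XOR 1 = 1
  0 XOR 0 = 0
= 1001100111001010


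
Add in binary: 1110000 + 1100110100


Align and add column by column (LSB to MSB, carry propagating):
  00001110000
+ 01100110100
  -----------
  col 0: 0 + 0 + 0 (carry in) = 0 → bit 0, carry out 0
  col 1: 0 + 0 + 0 (carry in) = 0 → bit 0, carry out 0
  col 2: 0 + 1 + 0 (carry in) = 1 → bit 1, carry out 0
  col 3: 0 + 0 + 0 (carry in) = 0 → bit 0, carry out 0
  col 4: 1 + 1 + 0 (carry in) = 2 → bit 0, carry out 1
  col 5: 1 + 1 + 1 (carry in) = 3 → bit 1, carry out 1
  col 6: 1 + 0 + 1 (carry in) = 2 → bit 0, carry out 1
  col 7: 0 + 0 + 1 (carry in) = 1 → bit 1, carry out 0
  col 8: 0 + 1 + 0 (carry in) = 1 → bit 1, carry out 0
  col 9: 0 + 1 + 0 (carry in) = 1 → bit 1, carry out 0
  col 10: 0 + 0 + 0 (carry in) = 0 → bit 0, carry out 0
Reading bits MSB→LSB: 01110100100
Strip leading zeros: 1110100100
= 1110100100


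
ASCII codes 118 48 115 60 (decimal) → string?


Codes (decimal): 118 48 115 60
Per-code ASCII lookup:
  118  (range 97-122: lowercase, 118 - 97 = 21) → 'v'
  48  (range 48-57: digits, 48 - 48 = 0) → '0'
  115  (range 97-122: lowercase, 115 - 97 = 18) → 's'
  60  (special character) → '<'
= 'v0s<'


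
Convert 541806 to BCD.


Each digit → 4-bit binary:
  5 → 0101
  4 → 0100
  1 → 0001
  8 → 1000
  0 → 0000
  6 → 0110
= 0101 0100 0001 1000 0000 0110


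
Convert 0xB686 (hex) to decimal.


Positional values:
Position 0: 6 × 16^0 = 6 × 1 = 6
Position 1: 8 × 16^1 = 8 × 16 = 128
Position 2: 6 × 16^2 = 6 × 256 = 1536
Position 3: B × 16^3 = 11 × 4096 = 45056
Sum = 6 + 128 + 1536 + 45056
= 46726


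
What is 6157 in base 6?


Divide by 6 repeatedly:
6157 ÷ 6 = 1026 remainder 1
1026 ÷ 6 = 171 remainder 0
171 ÷ 6 = 28 remainder 3
28 ÷ 6 = 4 remainder 4
4 ÷ 6 = 0 remainder 4
Reading remainders bottom-up:
= 44301


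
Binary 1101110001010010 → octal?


Group into 3-bit groups: 001101110001010010
  001 = 1
  101 = 5
  110 = 6
  001 = 1
  010 = 2
  010 = 2
= 0o156122


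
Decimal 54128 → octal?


Divide by 8 repeatedly:
54128 ÷ 8 = 6766 remainder 0
6766 ÷ 8 = 845 remainder 6
845 ÷ 8 = 105 remainder 5
105 ÷ 8 = 13 remainder 1
13 ÷ 8 = 1 remainder 5
1 ÷ 8 = 0 remainder 1
Reading remainders bottom-up:
= 0o151560


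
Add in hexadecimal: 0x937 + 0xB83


Align and add column by column (LSB to MSB, each column mod 16 with carry):
  0937
+ 0B83
  ----
  col 0: 7(7) + 3(3) + 0 (carry in) = 10 → A(10), carry out 0
  col 1: 3(3) + 8(8) + 0 (carry in) = 11 → B(11), carry out 0
  col 2: 9(9) + B(11) + 0 (carry in) = 20 → 4(4), carry out 1
  col 3: 0(0) + 0(0) + 1 (carry in) = 1 → 1(1), carry out 0
Reading digits MSB→LSB: 14BA
Strip leading zeros: 14BA
= 0x14BA


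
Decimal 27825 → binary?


Divide by 2 repeatedly:
27825 ÷ 2 = 13912 remainder 1
13912 ÷ 2 = 6956 remainder 0
6956 ÷ 2 = 3478 remainder 0
3478 ÷ 2 = 1739 remainder 0
1739 ÷ 2 = 869 remainder 1
869 ÷ 2 = 434 remainder 1
434 ÷ 2 = 217 remainder 0
217 ÷ 2 = 108 remainder 1
108 ÷ 2 = 54 remainder 0
54 ÷ 2 = 27 remainder 0
27 ÷ 2 = 13 remainder 1
13 ÷ 2 = 6 remainder 1
6 ÷ 2 = 3 remainder 0
3 ÷ 2 = 1 remainder 1
1 ÷ 2 = 0 remainder 1
Reading remainders bottom-up:
= 110110010110001


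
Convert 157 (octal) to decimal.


Positional values:
Position 0: 7 × 8^0 = 7
Position 1: 5 × 8^1 = 40
Position 2: 1 × 8^2 = 64
Sum = 7 + 40 + 64
= 111


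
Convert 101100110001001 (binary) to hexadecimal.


Group into 4-bit nibbles: 0101100110001001
  0101 = 5
  1001 = 9
  1000 = 8
  1001 = 9
= 0x5989


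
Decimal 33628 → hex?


Divide by 16 repeatedly:
33628 ÷ 16 = 2101 remainder 12 (C)
2101 ÷ 16 = 131 remainder 5 (5)
131 ÷ 16 = 8 remainder 3 (3)
8 ÷ 16 = 0 remainder 8 (8)
Reading remainders bottom-up:
= 0x835C


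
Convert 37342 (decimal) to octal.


Divide by 8 repeatedly:
37342 ÷ 8 = 4667 remainder 6
4667 ÷ 8 = 583 remainder 3
583 ÷ 8 = 72 remainder 7
72 ÷ 8 = 9 remainder 0
9 ÷ 8 = 1 remainder 1
1 ÷ 8 = 0 remainder 1
Reading remainders bottom-up:
= 0o110736


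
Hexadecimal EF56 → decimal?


Positional values:
Position 0: 6 × 16^0 = 6 × 1 = 6
Position 1: 5 × 16^1 = 5 × 16 = 80
Position 2: F × 16^2 = 15 × 256 = 3840
Position 3: E × 16^3 = 14 × 4096 = 57344
Sum = 6 + 80 + 3840 + 57344
= 61270


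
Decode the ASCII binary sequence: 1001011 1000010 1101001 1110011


Codes (binary): 1001011 1000010 1101001 1110011
Per-code ASCII lookup:
  1001011 = 75  (range 65-90: uppercase, 75 - 65 = 10) → 'K'
  1000010 = 66  (range 65-90: uppercase, 66 - 65 = 1) → 'B'
  1101001 = 105  (range 97-122: lowercase, 105 - 97 = 8) → 'i'
  1110011 = 115  (range 97-122: lowercase, 115 - 97 = 18) → 's'
= 'KBis'


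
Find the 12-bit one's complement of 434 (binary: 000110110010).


Original: 000110110010
Invert all bits:
  bit 0: 0 → 1
  bit 1: 0 → 1
  bit 2: 0 → 1
  bit 3: 1 → 0
  bit 4: 1 → 0
  bit 5: 0 → 1
  bit 6: 1 → 0
  bit 7: 1 → 0
  bit 8: 0 → 1
  bit 9: 0 → 1
  bit 10: 1 → 0
  bit 11: 0 → 1
= 111001001101


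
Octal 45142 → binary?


Each octal digit → 3 binary bits:
  4 = 100
  5 = 101
  1 = 001
  4 = 100
  2 = 010
Concatenate: 100 101 001 100 010
= 100101001100010


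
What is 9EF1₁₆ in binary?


Each hex digit → 4 binary bits:
  9 = 1001
  E = 1110
  F = 1111
  1 = 0001
Concatenate: 1001 1110 1111 0001
= 1001111011110001


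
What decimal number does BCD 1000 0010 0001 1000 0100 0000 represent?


Each 4-bit group → digit:
  1000 → 8
  0010 → 2
  0001 → 1
  1000 → 8
  0100 → 4
  0000 → 0
= 821840


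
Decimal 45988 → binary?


Divide by 2 repeatedly:
45988 ÷ 2 = 22994 remainder 0
22994 ÷ 2 = 11497 remainder 0
11497 ÷ 2 = 5748 remainder 1
5748 ÷ 2 = 2874 remainder 0
2874 ÷ 2 = 1437 remainder 0
1437 ÷ 2 = 718 remainder 1
718 ÷ 2 = 359 remainder 0
359 ÷ 2 = 179 remainder 1
179 ÷ 2 = 89 remainder 1
89 ÷ 2 = 44 remainder 1
44 ÷ 2 = 22 remainder 0
22 ÷ 2 = 11 remainder 0
11 ÷ 2 = 5 remainder 1
5 ÷ 2 = 2 remainder 1
2 ÷ 2 = 1 remainder 0
1 ÷ 2 = 0 remainder 1
Reading remainders bottom-up:
= 1011001110100100


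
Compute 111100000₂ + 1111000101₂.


Align and add column by column (LSB to MSB, carry propagating):
  00111100000
+ 01111000101
  -----------
  col 0: 0 + 1 + 0 (carry in) = 1 → bit 1, carry out 0
  col 1: 0 + 0 + 0 (carry in) = 0 → bit 0, carry out 0
  col 2: 0 + 1 + 0 (carry in) = 1 → bit 1, carry out 0
  col 3: 0 + 0 + 0 (carry in) = 0 → bit 0, carry out 0
  col 4: 0 + 0 + 0 (carry in) = 0 → bit 0, carry out 0
  col 5: 1 + 0 + 0 (carry in) = 1 → bit 1, carry out 0
  col 6: 1 + 1 + 0 (carry in) = 2 → bit 0, carry out 1
  col 7: 1 + 1 + 1 (carry in) = 3 → bit 1, carry out 1
  col 8: 1 + 1 + 1 (carry in) = 3 → bit 1, carry out 1
  col 9: 0 + 1 + 1 (carry in) = 2 → bit 0, carry out 1
  col 10: 0 + 0 + 1 (carry in) = 1 → bit 1, carry out 0
Reading bits MSB→LSB: 10110100101
Strip leading zeros: 10110100101
= 10110100101


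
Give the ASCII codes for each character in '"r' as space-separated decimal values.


String: '"r'  (2 characters)
Per-character ASCII lookup:
  '"': special character: '"' = 34
  'r': lowercase starts at 97: 'r' = 97 + 17 = 114
= 34 114


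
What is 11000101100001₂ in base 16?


Group into 4-bit nibbles: 0011000101100001
  0011 = 3
  0001 = 1
  0110 = 6
  0001 = 1
= 0x3161


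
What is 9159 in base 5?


Divide by 5 repeatedly:
9159 ÷ 5 = 1831 remainder 4
1831 ÷ 5 = 366 remainder 1
366 ÷ 5 = 73 remainder 1
73 ÷ 5 = 14 remainder 3
14 ÷ 5 = 2 remainder 4
2 ÷ 5 = 0 remainder 2
Reading remainders bottom-up:
= 243114


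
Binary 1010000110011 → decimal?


Positional values:
Bit 0: 1 × 2^0 = 1
Bit 1: 1 × 2^1 = 2
Bit 4: 1 × 2^4 = 16
Bit 5: 1 × 2^5 = 32
Bit 10: 1 × 2^10 = 1024
Bit 12: 1 × 2^12 = 4096
Sum = 1 + 2 + 16 + 32 + 1024 + 4096
= 5171


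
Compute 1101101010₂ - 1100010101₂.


Align and subtract column by column (LSB to MSB, borrowing when needed):
  1101101010
- 1100010101
  ----------
  col 0: (0 - 0 borrow-in) - 1 → borrow from next column: (0+2) - 1 = 1, borrow out 1
  col 1: (1 - 1 borrow-in) - 0 → 0 - 0 = 0, borrow out 0
  col 2: (0 - 0 borrow-in) - 1 → borrow from next column: (0+2) - 1 = 1, borrow out 1
  col 3: (1 - 1 borrow-in) - 0 → 0 - 0 = 0, borrow out 0
  col 4: (0 - 0 borrow-in) - 1 → borrow from next column: (0+2) - 1 = 1, borrow out 1
  col 5: (1 - 1 borrow-in) - 0 → 0 - 0 = 0, borrow out 0
  col 6: (1 - 0 borrow-in) - 0 → 1 - 0 = 1, borrow out 0
  col 7: (0 - 0 borrow-in) - 0 → 0 - 0 = 0, borrow out 0
  col 8: (1 - 0 borrow-in) - 1 → 1 - 1 = 0, borrow out 0
  col 9: (1 - 0 borrow-in) - 1 → 1 - 1 = 0, borrow out 0
Reading bits MSB→LSB: 0001010101
Strip leading zeros: 1010101
= 1010101


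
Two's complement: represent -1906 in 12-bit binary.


Original: 011101110010
Step 1 - Invert all bits: 100010001101
Step 2 - Add 1: 100010001101 + 1
= 100010001110 (represents -1906)


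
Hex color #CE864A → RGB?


Hex: #CE864A
R = CE₁₆ = 206
G = 86₁₆ = 134
B = 4A₁₆ = 74
= RGB(206, 134, 74)


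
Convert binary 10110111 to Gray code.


Binary: 10110111
Gray code: G = B XOR (B >> 1)
B >> 1 = 01011011
10110111 XOR 01011011:
  1 XOR 0 = 1
  0 XOR 1 = 1
  1 XOR 0 = 1
  1 XOR 1 = 0
  0 XOR 1 = 1
  1 XOR 0 = 1
  1 XOR 1 = 0
  1 XOR 1 = 0
= 11101100


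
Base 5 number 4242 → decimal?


Positional values (base 5):
  2 × 5^0 = 2 × 1 = 2
  4 × 5^1 = 4 × 5 = 20
  2 × 5^2 = 2 × 25 = 50
  4 × 5^3 = 4 × 125 = 500
Sum = 2 + 20 + 50 + 500
= 572


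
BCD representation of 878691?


Each digit → 4-bit binary:
  8 → 1000
  7 → 0111
  8 → 1000
  6 → 0110
  9 → 1001
  1 → 0001
= 1000 0111 1000 0110 1001 0001


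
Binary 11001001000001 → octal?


Group into 3-bit groups: 011001001000001
  011 = 3
  001 = 1
  001 = 1
  000 = 0
  001 = 1
= 0o31101


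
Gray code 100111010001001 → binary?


Gray code: 100111010001001
MSB stays the same: 1
Each subsequent bit = prev_binary XOR current_gray:
  B[1] = 1 XOR 0 = 1
  B[2] = 1 XOR 0 = 1
  B[3] = 1 XOR 1 = 0
  B[4] = 0 XOR 1 = 1
  B[5] = 1 XOR 1 = 0
  B[6] = 0 XOR 0 = 0
  B[7] = 0 XOR 1 = 1
  B[8] = 1 XOR 0 = 1
  B[9] = 1 XOR 0 = 1
  B[10] = 1 XOR 0 = 1
  B[11] = 1 XOR 1 = 0
  B[12] = 0 XOR 0 = 0
  B[13] = 0 XOR 0 = 0
  B[14] = 0 XOR 1 = 1
= 111010011110001 (29937 decimal)


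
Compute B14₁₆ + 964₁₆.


Align and add column by column (LSB to MSB, each column mod 16 with carry):
  0B14
+ 0964
  ----
  col 0: 4(4) + 4(4) + 0 (carry in) = 8 → 8(8), carry out 0
  col 1: 1(1) + 6(6) + 0 (carry in) = 7 → 7(7), carry out 0
  col 2: B(11) + 9(9) + 0 (carry in) = 20 → 4(4), carry out 1
  col 3: 0(0) + 0(0) + 1 (carry in) = 1 → 1(1), carry out 0
Reading digits MSB→LSB: 1478
Strip leading zeros: 1478
= 0x1478


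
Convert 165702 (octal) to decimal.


Positional values:
Position 0: 2 × 8^0 = 2
Position 1: 0 × 8^1 = 0
Position 2: 7 × 8^2 = 448
Position 3: 5 × 8^3 = 2560
Position 4: 6 × 8^4 = 24576
Position 5: 1 × 8^5 = 32768
Sum = 2 + 0 + 448 + 2560 + 24576 + 32768
= 60354


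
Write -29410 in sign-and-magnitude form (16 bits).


Sign bit: 1 (negative)
Magnitude: 29410 = 111001011100010
= 1111001011100010


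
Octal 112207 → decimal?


Positional values:
Position 0: 7 × 8^0 = 7
Position 1: 0 × 8^1 = 0
Position 2: 2 × 8^2 = 128
Position 3: 2 × 8^3 = 1024
Position 4: 1 × 8^4 = 4096
Position 5: 1 × 8^5 = 32768
Sum = 7 + 0 + 128 + 1024 + 4096 + 32768
= 38023


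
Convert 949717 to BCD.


Each digit → 4-bit binary:
  9 → 1001
  4 → 0100
  9 → 1001
  7 → 0111
  1 → 0001
  7 → 0111
= 1001 0100 1001 0111 0001 0111


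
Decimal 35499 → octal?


Divide by 8 repeatedly:
35499 ÷ 8 = 4437 remainder 3
4437 ÷ 8 = 554 remainder 5
554 ÷ 8 = 69 remainder 2
69 ÷ 8 = 8 remainder 5
8 ÷ 8 = 1 remainder 0
1 ÷ 8 = 0 remainder 1
Reading remainders bottom-up:
= 0o105253


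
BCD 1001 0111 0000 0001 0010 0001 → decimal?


Each 4-bit group → digit:
  1001 → 9
  0111 → 7
  0000 → 0
  0001 → 1
  0010 → 2
  0001 → 1
= 970121


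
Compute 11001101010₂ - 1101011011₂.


Align and subtract column by column (LSB to MSB, borrowing when needed):
  11001101010
- 01101011011
  -----------
  col 0: (0 - 0 borrow-in) - 1 → borrow from next column: (0+2) - 1 = 1, borrow out 1
  col 1: (1 - 1 borrow-in) - 1 → borrow from next column: (0+2) - 1 = 1, borrow out 1
  col 2: (0 - 1 borrow-in) - 0 → borrow from next column: (-1+2) - 0 = 1, borrow out 1
  col 3: (1 - 1 borrow-in) - 1 → borrow from next column: (0+2) - 1 = 1, borrow out 1
  col 4: (0 - 1 borrow-in) - 1 → borrow from next column: (-1+2) - 1 = 0, borrow out 1
  col 5: (1 - 1 borrow-in) - 0 → 0 - 0 = 0, borrow out 0
  col 6: (1 - 0 borrow-in) - 1 → 1 - 1 = 0, borrow out 0
  col 7: (0 - 0 borrow-in) - 0 → 0 - 0 = 0, borrow out 0
  col 8: (0 - 0 borrow-in) - 1 → borrow from next column: (0+2) - 1 = 1, borrow out 1
  col 9: (1 - 1 borrow-in) - 1 → borrow from next column: (0+2) - 1 = 1, borrow out 1
  col 10: (1 - 1 borrow-in) - 0 → 0 - 0 = 0, borrow out 0
Reading bits MSB→LSB: 01100001111
Strip leading zeros: 1100001111
= 1100001111


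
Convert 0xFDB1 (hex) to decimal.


Positional values:
Position 0: 1 × 16^0 = 1 × 1 = 1
Position 1: B × 16^1 = 11 × 16 = 176
Position 2: D × 16^2 = 13 × 256 = 3328
Position 3: F × 16^3 = 15 × 4096 = 61440
Sum = 1 + 176 + 3328 + 61440
= 64945


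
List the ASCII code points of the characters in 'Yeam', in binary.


String: 'Yeam'  (4 characters)
Per-character ASCII lookup:
  'Y': uppercase starts at 65: 'Y' = 65 + 24 = 89 → 1011001
  'e': lowercase starts at 97: 'e' = 97 + 4 = 101 → 1100101
  'a': lowercase starts at 97: 'a' = 97 + 0 = 97 → 1100001
  'm': lowercase starts at 97: 'm' = 97 + 12 = 109 → 1101101
= 1011001 1100101 1100001 1101101


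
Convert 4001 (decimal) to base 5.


Divide by 5 repeatedly:
4001 ÷ 5 = 800 remainder 1
800 ÷ 5 = 160 remainder 0
160 ÷ 5 = 32 remainder 0
32 ÷ 5 = 6 remainder 2
6 ÷ 5 = 1 remainder 1
1 ÷ 5 = 0 remainder 1
Reading remainders bottom-up:
= 112001


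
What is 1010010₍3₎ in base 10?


Positional values (base 3):
  0 × 3^0 = 0 × 1 = 0
  1 × 3^1 = 1 × 3 = 3
  0 × 3^2 = 0 × 9 = 0
  0 × 3^3 = 0 × 27 = 0
  1 × 3^4 = 1 × 81 = 81
  0 × 3^5 = 0 × 243 = 0
  1 × 3^6 = 1 × 729 = 729
Sum = 0 + 3 + 0 + 0 + 81 + 0 + 729
= 813


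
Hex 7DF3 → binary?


Each hex digit → 4 binary bits:
  7 = 0111
  D = 1101
  F = 1111
  3 = 0011
Concatenate: 0111 1101 1111 0011
= 0111110111110011


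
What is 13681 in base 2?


Divide by 2 repeatedly:
13681 ÷ 2 = 6840 remainder 1
6840 ÷ 2 = 3420 remainder 0
3420 ÷ 2 = 1710 remainder 0
1710 ÷ 2 = 855 remainder 0
855 ÷ 2 = 427 remainder 1
427 ÷ 2 = 213 remainder 1
213 ÷ 2 = 106 remainder 1
106 ÷ 2 = 53 remainder 0
53 ÷ 2 = 26 remainder 1
26 ÷ 2 = 13 remainder 0
13 ÷ 2 = 6 remainder 1
6 ÷ 2 = 3 remainder 0
3 ÷ 2 = 1 remainder 1
1 ÷ 2 = 0 remainder 1
Reading remainders bottom-up:
= 11010101110001


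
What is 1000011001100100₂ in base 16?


Group into 4-bit nibbles: 1000011001100100
  1000 = 8
  0110 = 6
  0110 = 6
  0100 = 4
= 0x8664


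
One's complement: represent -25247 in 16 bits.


Original: 0110001010011111
Invert all bits:
  bit 0: 0 → 1
  bit 1: 1 → 0
  bit 2: 1 → 0
  bit 3: 0 → 1
  bit 4: 0 → 1
  bit 5: 0 → 1
  bit 6: 1 → 0
  bit 7: 0 → 1
  bit 8: 1 → 0
  bit 9: 0 → 1
  bit 10: 0 → 1
  bit 11: 1 → 0
  bit 12: 1 → 0
  bit 13: 1 → 0
  bit 14: 1 → 0
  bit 15: 1 → 0
= 1001110101100000


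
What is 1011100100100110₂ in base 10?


Positional values:
Bit 1: 1 × 2^1 = 2
Bit 2: 1 × 2^2 = 4
Bit 5: 1 × 2^5 = 32
Bit 8: 1 × 2^8 = 256
Bit 11: 1 × 2^11 = 2048
Bit 12: 1 × 2^12 = 4096
Bit 13: 1 × 2^13 = 8192
Bit 15: 1 × 2^15 = 32768
Sum = 2 + 4 + 32 + 256 + 2048 + 4096 + 8192 + 32768
= 47398


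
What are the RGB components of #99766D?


Hex: #99766D
R = 99₁₆ = 153
G = 76₁₆ = 118
B = 6D₁₆ = 109
= RGB(153, 118, 109)


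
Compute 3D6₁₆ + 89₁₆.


Align and add column by column (LSB to MSB, each column mod 16 with carry):
  03D6
+ 0089
  ----
  col 0: 6(6) + 9(9) + 0 (carry in) = 15 → F(15), carry out 0
  col 1: D(13) + 8(8) + 0 (carry in) = 21 → 5(5), carry out 1
  col 2: 3(3) + 0(0) + 1 (carry in) = 4 → 4(4), carry out 0
  col 3: 0(0) + 0(0) + 0 (carry in) = 0 → 0(0), carry out 0
Reading digits MSB→LSB: 045F
Strip leading zeros: 45F
= 0x45F


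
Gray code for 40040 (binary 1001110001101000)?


Binary: 1001110001101000
Gray code: G = B XOR (B >> 1)
B >> 1 = 0100111000110100
1001110001101000 XOR 0100111000110100:
  1 XOR 0 = 1
  0 XOR 1 = 1
  0 XOR 0 = 0
  1 XOR 0 = 1
  1 XOR 1 = 0
  1 XOR 1 = 0
  0 XOR 1 = 1
  0 XOR 0 = 0
  0 XOR 0 = 0
  1 XOR 0 = 1
  1 XOR 1 = 0
  0 XOR 1 = 1
  1 XOR 0 = 1
  0 XOR 1 = 1
  0 XOR 0 = 0
  0 XOR 0 = 0
= 1101001001011100


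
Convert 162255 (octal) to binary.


Each octal digit → 3 binary bits:
  1 = 001
  6 = 110
  2 = 010
  2 = 010
  5 = 101
  5 = 101
Concatenate: 001 110 010 010 101 101
= 001110010010101101


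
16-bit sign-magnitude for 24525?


Sign bit: 0 (positive)
Magnitude: 24525 = 101111111001101
= 0101111111001101


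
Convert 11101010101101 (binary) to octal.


Group into 3-bit groups: 011101010101101
  011 = 3
  101 = 5
  010 = 2
  101 = 5
  101 = 5
= 0o35255


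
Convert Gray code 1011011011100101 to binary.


Gray code: 1011011011100101
MSB stays the same: 1
Each subsequent bit = prev_binary XOR current_gray:
  B[1] = 1 XOR 0 = 1
  B[2] = 1 XOR 1 = 0
  B[3] = 0 XOR 1 = 1
  B[4] = 1 XOR 0 = 1
  B[5] = 1 XOR 1 = 0
  B[6] = 0 XOR 1 = 1
  B[7] = 1 XOR 0 = 1
  B[8] = 1 XOR 1 = 0
  B[9] = 0 XOR 1 = 1
  B[10] = 1 XOR 1 = 0
  B[11] = 0 XOR 0 = 0
  B[12] = 0 XOR 0 = 0
  B[13] = 0 XOR 1 = 1
  B[14] = 1 XOR 0 = 1
  B[15] = 1 XOR 1 = 0
= 1101101101000110 (56134 decimal)


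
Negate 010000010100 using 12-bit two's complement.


Original: 010000010100
Step 1 - Invert all bits: 101111101011
Step 2 - Add 1: 101111101011 + 1
= 101111101100 (represents -1044)


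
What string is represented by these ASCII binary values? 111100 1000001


Codes (binary): 111100 1000001
Per-code ASCII lookup:
  111100 = 60  (special character) → '<'
  1000001 = 65  (range 65-90: uppercase, 65 - 65 = 0) → 'A'
= '<A'


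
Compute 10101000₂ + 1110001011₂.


Align and add column by column (LSB to MSB, carry propagating):
  00010101000
+ 01110001011
  -----------
  col 0: 0 + 1 + 0 (carry in) = 1 → bit 1, carry out 0
  col 1: 0 + 1 + 0 (carry in) = 1 → bit 1, carry out 0
  col 2: 0 + 0 + 0 (carry in) = 0 → bit 0, carry out 0
  col 3: 1 + 1 + 0 (carry in) = 2 → bit 0, carry out 1
  col 4: 0 + 0 + 1 (carry in) = 1 → bit 1, carry out 0
  col 5: 1 + 0 + 0 (carry in) = 1 → bit 1, carry out 0
  col 6: 0 + 0 + 0 (carry in) = 0 → bit 0, carry out 0
  col 7: 1 + 1 + 0 (carry in) = 2 → bit 0, carry out 1
  col 8: 0 + 1 + 1 (carry in) = 2 → bit 0, carry out 1
  col 9: 0 + 1 + 1 (carry in) = 2 → bit 0, carry out 1
  col 10: 0 + 0 + 1 (carry in) = 1 → bit 1, carry out 0
Reading bits MSB→LSB: 10000110011
Strip leading zeros: 10000110011
= 10000110011


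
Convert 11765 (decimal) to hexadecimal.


Divide by 16 repeatedly:
11765 ÷ 16 = 735 remainder 5 (5)
735 ÷ 16 = 45 remainder 15 (F)
45 ÷ 16 = 2 remainder 13 (D)
2 ÷ 16 = 0 remainder 2 (2)
Reading remainders bottom-up:
= 0x2DF5


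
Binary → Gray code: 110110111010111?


Binary: 110110111010111
Gray code: G = B XOR (B >> 1)
B >> 1 = 011011011101011
110110111010111 XOR 011011011101011:
  1 XOR 0 = 1
  1 XOR 1 = 0
  0 XOR 1 = 1
  1 XOR 0 = 1
  1 XOR 1 = 0
  0 XOR 1 = 1
  1 XOR 0 = 1
  1 XOR 1 = 0
  1 XOR 1 = 0
  0 XOR 1 = 1
  1 XOR 0 = 1
  0 XOR 1 = 1
  1 XOR 0 = 1
  1 XOR 1 = 0
  1 XOR 1 = 0
= 101101100111100


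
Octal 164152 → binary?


Each octal digit → 3 binary bits:
  1 = 001
  6 = 110
  4 = 100
  1 = 001
  5 = 101
  2 = 010
Concatenate: 001 110 100 001 101 010
= 001110100001101010


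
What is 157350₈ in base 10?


Positional values:
Position 0: 0 × 8^0 = 0
Position 1: 5 × 8^1 = 40
Position 2: 3 × 8^2 = 192
Position 3: 7 × 8^3 = 3584
Position 4: 5 × 8^4 = 20480
Position 5: 1 × 8^5 = 32768
Sum = 0 + 40 + 192 + 3584 + 20480 + 32768
= 57064


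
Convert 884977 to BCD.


Each digit → 4-bit binary:
  8 → 1000
  8 → 1000
  4 → 0100
  9 → 1001
  7 → 0111
  7 → 0111
= 1000 1000 0100 1001 0111 0111


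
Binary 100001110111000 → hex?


Group into 4-bit nibbles: 0100001110111000
  0100 = 4
  0011 = 3
  1011 = B
  1000 = 8
= 0x43B8


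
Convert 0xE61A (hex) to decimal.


Positional values:
Position 0: A × 16^0 = 10 × 1 = 10
Position 1: 1 × 16^1 = 1 × 16 = 16
Position 2: 6 × 16^2 = 6 × 256 = 1536
Position 3: E × 16^3 = 14 × 4096 = 57344
Sum = 10 + 16 + 1536 + 57344
= 58906


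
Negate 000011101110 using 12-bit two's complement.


Original: 000011101110
Step 1 - Invert all bits: 111100010001
Step 2 - Add 1: 111100010001 + 1
= 111100010010 (represents -238)


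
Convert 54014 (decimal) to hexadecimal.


Divide by 16 repeatedly:
54014 ÷ 16 = 3375 remainder 14 (E)
3375 ÷ 16 = 210 remainder 15 (F)
210 ÷ 16 = 13 remainder 2 (2)
13 ÷ 16 = 0 remainder 13 (D)
Reading remainders bottom-up:
= 0xD2FE


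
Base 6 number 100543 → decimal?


Positional values (base 6):
  3 × 6^0 = 3 × 1 = 3
  4 × 6^1 = 4 × 6 = 24
  5 × 6^2 = 5 × 36 = 180
  0 × 6^3 = 0 × 216 = 0
  0 × 6^4 = 0 × 1296 = 0
  1 × 6^5 = 1 × 7776 = 7776
Sum = 3 + 24 + 180 + 0 + 0 + 7776
= 7983


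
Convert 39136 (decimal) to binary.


Divide by 2 repeatedly:
39136 ÷ 2 = 19568 remainder 0
19568 ÷ 2 = 9784 remainder 0
9784 ÷ 2 = 4892 remainder 0
4892 ÷ 2 = 2446 remainder 0
2446 ÷ 2 = 1223 remainder 0
1223 ÷ 2 = 611 remainder 1
611 ÷ 2 = 305 remainder 1
305 ÷ 2 = 152 remainder 1
152 ÷ 2 = 76 remainder 0
76 ÷ 2 = 38 remainder 0
38 ÷ 2 = 19 remainder 0
19 ÷ 2 = 9 remainder 1
9 ÷ 2 = 4 remainder 1
4 ÷ 2 = 2 remainder 0
2 ÷ 2 = 1 remainder 0
1 ÷ 2 = 0 remainder 1
Reading remainders bottom-up:
= 1001100011100000


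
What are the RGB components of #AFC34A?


Hex: #AFC34A
R = AF₁₆ = 175
G = C3₁₆ = 195
B = 4A₁₆ = 74
= RGB(175, 195, 74)


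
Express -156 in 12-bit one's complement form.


Original: 000010011100
Invert all bits:
  bit 0: 0 → 1
  bit 1: 0 → 1
  bit 2: 0 → 1
  bit 3: 0 → 1
  bit 4: 1 → 0
  bit 5: 0 → 1
  bit 6: 0 → 1
  bit 7: 1 → 0
  bit 8: 1 → 0
  bit 9: 1 → 0
  bit 10: 0 → 1
  bit 11: 0 → 1
= 111101100011


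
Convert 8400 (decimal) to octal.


Divide by 8 repeatedly:
8400 ÷ 8 = 1050 remainder 0
1050 ÷ 8 = 131 remainder 2
131 ÷ 8 = 16 remainder 3
16 ÷ 8 = 2 remainder 0
2 ÷ 8 = 0 remainder 2
Reading remainders bottom-up:
= 0o20320


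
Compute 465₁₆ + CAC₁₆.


Align and add column by column (LSB to MSB, each column mod 16 with carry):
  0465
+ 0CAC
  ----
  col 0: 5(5) + C(12) + 0 (carry in) = 17 → 1(1), carry out 1
  col 1: 6(6) + A(10) + 1 (carry in) = 17 → 1(1), carry out 1
  col 2: 4(4) + C(12) + 1 (carry in) = 17 → 1(1), carry out 1
  col 3: 0(0) + 0(0) + 1 (carry in) = 1 → 1(1), carry out 0
Reading digits MSB→LSB: 1111
Strip leading zeros: 1111
= 0x1111


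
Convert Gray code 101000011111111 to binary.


Gray code: 101000011111111
MSB stays the same: 1
Each subsequent bit = prev_binary XOR current_gray:
  B[1] = 1 XOR 0 = 1
  B[2] = 1 XOR 1 = 0
  B[3] = 0 XOR 0 = 0
  B[4] = 0 XOR 0 = 0
  B[5] = 0 XOR 0 = 0
  B[6] = 0 XOR 0 = 0
  B[7] = 0 XOR 1 = 1
  B[8] = 1 XOR 1 = 0
  B[9] = 0 XOR 1 = 1
  B[10] = 1 XOR 1 = 0
  B[11] = 0 XOR 1 = 1
  B[12] = 1 XOR 1 = 0
  B[13] = 0 XOR 1 = 1
  B[14] = 1 XOR 1 = 0
= 110000010101010 (24746 decimal)


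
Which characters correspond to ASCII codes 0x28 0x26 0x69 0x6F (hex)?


Codes (hex): 0x28 0x26 0x69 0x6F
Per-code ASCII lookup:
  0x28 = 40  (special character) → '('
  0x26 = 38  (special character) → '&'
  0x69 = 105  (range 97-122: lowercase, 105 - 97 = 8) → 'i'
  0x6F = 111  (range 97-122: lowercase, 111 - 97 = 14) → 'o'
= '(&io'


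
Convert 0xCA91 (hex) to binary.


Each hex digit → 4 binary bits:
  C = 1100
  A = 1010
  9 = 1001
  1 = 0001
Concatenate: 1100 1010 1001 0001
= 1100101010010001


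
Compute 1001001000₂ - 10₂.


Align and subtract column by column (LSB to MSB, borrowing when needed):
  1001001000
- 0000000010
  ----------
  col 0: (0 - 0 borrow-in) - 0 → 0 - 0 = 0, borrow out 0
  col 1: (0 - 0 borrow-in) - 1 → borrow from next column: (0+2) - 1 = 1, borrow out 1
  col 2: (0 - 1 borrow-in) - 0 → borrow from next column: (-1+2) - 0 = 1, borrow out 1
  col 3: (1 - 1 borrow-in) - 0 → 0 - 0 = 0, borrow out 0
  col 4: (0 - 0 borrow-in) - 0 → 0 - 0 = 0, borrow out 0
  col 5: (0 - 0 borrow-in) - 0 → 0 - 0 = 0, borrow out 0
  col 6: (1 - 0 borrow-in) - 0 → 1 - 0 = 1, borrow out 0
  col 7: (0 - 0 borrow-in) - 0 → 0 - 0 = 0, borrow out 0
  col 8: (0 - 0 borrow-in) - 0 → 0 - 0 = 0, borrow out 0
  col 9: (1 - 0 borrow-in) - 0 → 1 - 0 = 1, borrow out 0
Reading bits MSB→LSB: 1001000110
Strip leading zeros: 1001000110
= 1001000110


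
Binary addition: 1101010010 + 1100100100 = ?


Align and add column by column (LSB to MSB, carry propagating):
  01101010010
+ 01100100100
  -----------
  col 0: 0 + 0 + 0 (carry in) = 0 → bit 0, carry out 0
  col 1: 1 + 0 + 0 (carry in) = 1 → bit 1, carry out 0
  col 2: 0 + 1 + 0 (carry in) = 1 → bit 1, carry out 0
  col 3: 0 + 0 + 0 (carry in) = 0 → bit 0, carry out 0
  col 4: 1 + 0 + 0 (carry in) = 1 → bit 1, carry out 0
  col 5: 0 + 1 + 0 (carry in) = 1 → bit 1, carry out 0
  col 6: 1 + 0 + 0 (carry in) = 1 → bit 1, carry out 0
  col 7: 0 + 0 + 0 (carry in) = 0 → bit 0, carry out 0
  col 8: 1 + 1 + 0 (carry in) = 2 → bit 0, carry out 1
  col 9: 1 + 1 + 1 (carry in) = 3 → bit 1, carry out 1
  col 10: 0 + 0 + 1 (carry in) = 1 → bit 1, carry out 0
Reading bits MSB→LSB: 11001110110
Strip leading zeros: 11001110110
= 11001110110


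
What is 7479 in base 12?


Divide by 12 repeatedly:
7479 ÷ 12 = 623 remainder 3
623 ÷ 12 = 51 remainder 11
51 ÷ 12 = 4 remainder 3
4 ÷ 12 = 0 remainder 4
Reading remainders bottom-up:
= 43B3


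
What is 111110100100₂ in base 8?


Group into 3-bit groups: 111110100100
  111 = 7
  110 = 6
  100 = 4
  100 = 4
= 0o7644


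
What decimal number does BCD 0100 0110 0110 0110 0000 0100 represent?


Each 4-bit group → digit:
  0100 → 4
  0110 → 6
  0110 → 6
  0110 → 6
  0000 → 0
  0100 → 4
= 466604


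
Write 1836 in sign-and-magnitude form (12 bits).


Sign bit: 0 (positive)
Magnitude: 1836 = 11100101100
= 011100101100


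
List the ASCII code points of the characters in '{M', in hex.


String: '{M'  (2 characters)
Per-character ASCII lookup:
  '{': special character: '{' = 123 → 0x7B
  'M': uppercase starts at 65: 'M' = 65 + 12 = 77 → 0x4D
= 0x7B 0x4D


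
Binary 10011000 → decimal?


Positional values:
Bit 3: 1 × 2^3 = 8
Bit 4: 1 × 2^4 = 16
Bit 7: 1 × 2^7 = 128
Sum = 8 + 16 + 128
= 152


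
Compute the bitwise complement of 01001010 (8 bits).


Original: 01001010
Invert all bits:
  bit 0: 0 → 1
  bit 1: 1 → 0
  bit 2: 0 → 1
  bit 3: 0 → 1
  bit 4: 1 → 0
  bit 5: 0 → 1
  bit 6: 1 → 0
  bit 7: 0 → 1
= 10110101


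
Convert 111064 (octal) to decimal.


Positional values:
Position 0: 4 × 8^0 = 4
Position 1: 6 × 8^1 = 48
Position 2: 0 × 8^2 = 0
Position 3: 1 × 8^3 = 512
Position 4: 1 × 8^4 = 4096
Position 5: 1 × 8^5 = 32768
Sum = 4 + 48 + 0 + 512 + 4096 + 32768
= 37428


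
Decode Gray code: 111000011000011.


Gray code: 111000011000011
MSB stays the same: 1
Each subsequent bit = prev_binary XOR current_gray:
  B[1] = 1 XOR 1 = 0
  B[2] = 0 XOR 1 = 1
  B[3] = 1 XOR 0 = 1
  B[4] = 1 XOR 0 = 1
  B[5] = 1 XOR 0 = 1
  B[6] = 1 XOR 0 = 1
  B[7] = 1 XOR 1 = 0
  B[8] = 0 XOR 1 = 1
  B[9] = 1 XOR 0 = 1
  B[10] = 1 XOR 0 = 1
  B[11] = 1 XOR 0 = 1
  B[12] = 1 XOR 0 = 1
  B[13] = 1 XOR 1 = 0
  B[14] = 0 XOR 1 = 1
= 101111101111101 (24445 decimal)


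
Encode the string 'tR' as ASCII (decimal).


String: 'tR'  (2 characters)
Per-character ASCII lookup:
  't': lowercase starts at 97: 't' = 97 + 19 = 116
  'R': uppercase starts at 65: 'R' = 65 + 17 = 82
= 116 82


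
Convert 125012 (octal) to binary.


Each octal digit → 3 binary bits:
  1 = 001
  2 = 010
  5 = 101
  0 = 000
  1 = 001
  2 = 010
Concatenate: 001 010 101 000 001 010
= 001010101000001010


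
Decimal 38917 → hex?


Divide by 16 repeatedly:
38917 ÷ 16 = 2432 remainder 5 (5)
2432 ÷ 16 = 152 remainder 0 (0)
152 ÷ 16 = 9 remainder 8 (8)
9 ÷ 16 = 0 remainder 9 (9)
Reading remainders bottom-up:
= 0x9805


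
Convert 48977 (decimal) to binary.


Divide by 2 repeatedly:
48977 ÷ 2 = 24488 remainder 1
24488 ÷ 2 = 12244 remainder 0
12244 ÷ 2 = 6122 remainder 0
6122 ÷ 2 = 3061 remainder 0
3061 ÷ 2 = 1530 remainder 1
1530 ÷ 2 = 765 remainder 0
765 ÷ 2 = 382 remainder 1
382 ÷ 2 = 191 remainder 0
191 ÷ 2 = 95 remainder 1
95 ÷ 2 = 47 remainder 1
47 ÷ 2 = 23 remainder 1
23 ÷ 2 = 11 remainder 1
11 ÷ 2 = 5 remainder 1
5 ÷ 2 = 2 remainder 1
2 ÷ 2 = 1 remainder 0
1 ÷ 2 = 0 remainder 1
Reading remainders bottom-up:
= 1011111101010001


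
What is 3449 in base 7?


Divide by 7 repeatedly:
3449 ÷ 7 = 492 remainder 5
492 ÷ 7 = 70 remainder 2
70 ÷ 7 = 10 remainder 0
10 ÷ 7 = 1 remainder 3
1 ÷ 7 = 0 remainder 1
Reading remainders bottom-up:
= 13025


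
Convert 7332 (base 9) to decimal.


Positional values (base 9):
  2 × 9^0 = 2 × 1 = 2
  3 × 9^1 = 3 × 9 = 27
  3 × 9^2 = 3 × 81 = 243
  7 × 9^3 = 7 × 729 = 5103
Sum = 2 + 27 + 243 + 5103
= 5375


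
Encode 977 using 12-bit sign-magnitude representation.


Sign bit: 0 (positive)
Magnitude: 977 = 01111010001
= 001111010001


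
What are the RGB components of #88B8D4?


Hex: #88B8D4
R = 88₁₆ = 136
G = B8₁₆ = 184
B = D4₁₆ = 212
= RGB(136, 184, 212)


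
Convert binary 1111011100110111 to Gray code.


Binary: 1111011100110111
Gray code: G = B XOR (B >> 1)
B >> 1 = 0111101110011011
1111011100110111 XOR 0111101110011011:
  1 XOR 0 = 1
  1 XOR 1 = 0
  1 XOR 1 = 0
  1 XOR 1 = 0
  0 XOR 1 = 1
  1 XOR 0 = 1
  1 XOR 1 = 0
  1 XOR 1 = 0
  0 XOR 1 = 1
  0 XOR 0 = 0
  1 XOR 0 = 1
  1 XOR 1 = 0
  0 XOR 1 = 1
  1 XOR 0 = 1
  1 XOR 1 = 0
  1 XOR 1 = 0
= 1000110010101100


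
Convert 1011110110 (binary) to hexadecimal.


Group into 4-bit nibbles: 001011110110
  0010 = 2
  1111 = F
  0110 = 6
= 0x2F6


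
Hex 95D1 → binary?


Each hex digit → 4 binary bits:
  9 = 1001
  5 = 0101
  D = 1101
  1 = 0001
Concatenate: 1001 0101 1101 0001
= 1001010111010001


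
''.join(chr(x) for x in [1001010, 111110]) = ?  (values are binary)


Codes (binary): 1001010 111110
Per-code ASCII lookup:
  1001010 = 74  (range 65-90: uppercase, 74 - 65 = 9) → 'J'
  111110 = 62  (special character) → '>'
= 'J>'


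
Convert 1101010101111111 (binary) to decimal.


Positional values:
Bit 0: 1 × 2^0 = 1
Bit 1: 1 × 2^1 = 2
Bit 2: 1 × 2^2 = 4
Bit 3: 1 × 2^3 = 8
Bit 4: 1 × 2^4 = 16
Bit 5: 1 × 2^5 = 32
Bit 6: 1 × 2^6 = 64
Bit 8: 1 × 2^8 = 256
Bit 10: 1 × 2^10 = 1024
Bit 12: 1 × 2^12 = 4096
Bit 14: 1 × 2^14 = 16384
Bit 15: 1 × 2^15 = 32768
Sum = 1 + 2 + 4 + 8 + 16 + 32 + 64 + 256 + 1024 + 4096 + 16384 + 32768
= 54655


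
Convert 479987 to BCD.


Each digit → 4-bit binary:
  4 → 0100
  7 → 0111
  9 → 1001
  9 → 1001
  8 → 1000
  7 → 0111
= 0100 0111 1001 1001 1000 0111


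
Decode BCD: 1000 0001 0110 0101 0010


Each 4-bit group → digit:
  1000 → 8
  0001 → 1
  0110 → 6
  0101 → 5
  0010 → 2
= 81652


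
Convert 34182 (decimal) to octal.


Divide by 8 repeatedly:
34182 ÷ 8 = 4272 remainder 6
4272 ÷ 8 = 534 remainder 0
534 ÷ 8 = 66 remainder 6
66 ÷ 8 = 8 remainder 2
8 ÷ 8 = 1 remainder 0
1 ÷ 8 = 0 remainder 1
Reading remainders bottom-up:
= 0o102606


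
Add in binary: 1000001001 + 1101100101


Align and add column by column (LSB to MSB, carry propagating):
  01000001001
+ 01101100101
  -----------
  col 0: 1 + 1 + 0 (carry in) = 2 → bit 0, carry out 1
  col 1: 0 + 0 + 1 (carry in) = 1 → bit 1, carry out 0
  col 2: 0 + 1 + 0 (carry in) = 1 → bit 1, carry out 0
  col 3: 1 + 0 + 0 (carry in) = 1 → bit 1, carry out 0
  col 4: 0 + 0 + 0 (carry in) = 0 → bit 0, carry out 0
  col 5: 0 + 1 + 0 (carry in) = 1 → bit 1, carry out 0
  col 6: 0 + 1 + 0 (carry in) = 1 → bit 1, carry out 0
  col 7: 0 + 0 + 0 (carry in) = 0 → bit 0, carry out 0
  col 8: 0 + 1 + 0 (carry in) = 1 → bit 1, carry out 0
  col 9: 1 + 1 + 0 (carry in) = 2 → bit 0, carry out 1
  col 10: 0 + 0 + 1 (carry in) = 1 → bit 1, carry out 0
Reading bits MSB→LSB: 10101101110
Strip leading zeros: 10101101110
= 10101101110


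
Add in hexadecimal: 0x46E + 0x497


Align and add column by column (LSB to MSB, each column mod 16 with carry):
  046E
+ 0497
  ----
  col 0: E(14) + 7(7) + 0 (carry in) = 21 → 5(5), carry out 1
  col 1: 6(6) + 9(9) + 1 (carry in) = 16 → 0(0), carry out 1
  col 2: 4(4) + 4(4) + 1 (carry in) = 9 → 9(9), carry out 0
  col 3: 0(0) + 0(0) + 0 (carry in) = 0 → 0(0), carry out 0
Reading digits MSB→LSB: 0905
Strip leading zeros: 905
= 0x905


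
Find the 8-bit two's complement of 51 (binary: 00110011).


Original: 00110011
Step 1 - Invert all bits: 11001100
Step 2 - Add 1: 11001100 + 1
= 11001101 (represents -51)


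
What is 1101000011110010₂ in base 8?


Group into 3-bit groups: 001101000011110010
  001 = 1
  101 = 5
  000 = 0
  011 = 3
  110 = 6
  010 = 2
= 0o150362


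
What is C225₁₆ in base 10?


Positional values:
Position 0: 5 × 16^0 = 5 × 1 = 5
Position 1: 2 × 16^1 = 2 × 16 = 32
Position 2: 2 × 16^2 = 2 × 256 = 512
Position 3: C × 16^3 = 12 × 4096 = 49152
Sum = 5 + 32 + 512 + 49152
= 49701


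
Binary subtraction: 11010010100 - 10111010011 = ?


Align and subtract column by column (LSB to MSB, borrowing when needed):
  11010010100
- 10111010011
  -----------
  col 0: (0 - 0 borrow-in) - 1 → borrow from next column: (0+2) - 1 = 1, borrow out 1
  col 1: (0 - 1 borrow-in) - 1 → borrow from next column: (-1+2) - 1 = 0, borrow out 1
  col 2: (1 - 1 borrow-in) - 0 → 0 - 0 = 0, borrow out 0
  col 3: (0 - 0 borrow-in) - 0 → 0 - 0 = 0, borrow out 0
  col 4: (1 - 0 borrow-in) - 1 → 1 - 1 = 0, borrow out 0
  col 5: (0 - 0 borrow-in) - 0 → 0 - 0 = 0, borrow out 0
  col 6: (0 - 0 borrow-in) - 1 → borrow from next column: (0+2) - 1 = 1, borrow out 1
  col 7: (1 - 1 borrow-in) - 1 → borrow from next column: (0+2) - 1 = 1, borrow out 1
  col 8: (0 - 1 borrow-in) - 1 → borrow from next column: (-1+2) - 1 = 0, borrow out 1
  col 9: (1 - 1 borrow-in) - 0 → 0 - 0 = 0, borrow out 0
  col 10: (1 - 0 borrow-in) - 1 → 1 - 1 = 0, borrow out 0
Reading bits MSB→LSB: 00011000001
Strip leading zeros: 11000001
= 11000001


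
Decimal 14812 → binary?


Divide by 2 repeatedly:
14812 ÷ 2 = 7406 remainder 0
7406 ÷ 2 = 3703 remainder 0
3703 ÷ 2 = 1851 remainder 1
1851 ÷ 2 = 925 remainder 1
925 ÷ 2 = 462 remainder 1
462 ÷ 2 = 231 remainder 0
231 ÷ 2 = 115 remainder 1
115 ÷ 2 = 57 remainder 1
57 ÷ 2 = 28 remainder 1
28 ÷ 2 = 14 remainder 0
14 ÷ 2 = 7 remainder 0
7 ÷ 2 = 3 remainder 1
3 ÷ 2 = 1 remainder 1
1 ÷ 2 = 0 remainder 1
Reading remainders bottom-up:
= 11100111011100


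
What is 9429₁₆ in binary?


Each hex digit → 4 binary bits:
  9 = 1001
  4 = 0100
  2 = 0010
  9 = 1001
Concatenate: 1001 0100 0010 1001
= 1001010000101001


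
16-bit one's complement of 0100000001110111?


Original: 0100000001110111
Invert all bits:
  bit 0: 0 → 1
  bit 1: 1 → 0
  bit 2: 0 → 1
  bit 3: 0 → 1
  bit 4: 0 → 1
  bit 5: 0 → 1
  bit 6: 0 → 1
  bit 7: 0 → 1
  bit 8: 0 → 1
  bit 9: 1 → 0
  bit 10: 1 → 0
  bit 11: 1 → 0
  bit 12: 0 → 1
  bit 13: 1 → 0
  bit 14: 1 → 0
  bit 15: 1 → 0
= 1011111110001000


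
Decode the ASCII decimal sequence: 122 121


Codes (decimal): 122 121
Per-code ASCII lookup:
  122  (range 97-122: lowercase, 122 - 97 = 25) → 'z'
  121  (range 97-122: lowercase, 121 - 97 = 24) → 'y'
= 'zy'


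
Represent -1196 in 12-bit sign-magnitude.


Sign bit: 1 (negative)
Magnitude: 1196 = 10010101100
= 110010101100


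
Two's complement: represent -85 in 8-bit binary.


Original: 01010101
Step 1 - Invert all bits: 10101010
Step 2 - Add 1: 10101010 + 1
= 10101011 (represents -85)


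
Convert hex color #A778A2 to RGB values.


Hex: #A778A2
R = A7₁₆ = 167
G = 78₁₆ = 120
B = A2₁₆ = 162
= RGB(167, 120, 162)


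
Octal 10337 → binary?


Each octal digit → 3 binary bits:
  1 = 001
  0 = 000
  3 = 011
  3 = 011
  7 = 111
Concatenate: 001 000 011 011 111
= 001000011011111
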